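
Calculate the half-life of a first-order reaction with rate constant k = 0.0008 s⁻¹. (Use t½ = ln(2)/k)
866.43 s

t½ = ln(2)/k = 0.6931/0.0008 = 866.43 s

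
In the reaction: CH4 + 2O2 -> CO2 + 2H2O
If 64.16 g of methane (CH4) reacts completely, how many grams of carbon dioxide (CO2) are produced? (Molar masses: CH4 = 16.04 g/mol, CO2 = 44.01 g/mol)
Moles of CH4 = 64.16 g ÷ 16.04 g/mol = 4 mol
Mole ratio: 1 mol CO2 / 1 mol CH4
Moles of CO2 = 4 × (1/1) = 4 mol
Mass of CO2 = 4 mol × 44.01 g/mol = 176 g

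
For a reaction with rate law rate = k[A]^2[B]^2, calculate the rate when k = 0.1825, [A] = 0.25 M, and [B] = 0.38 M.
0.001647 M/s

rate = k·[A]^2·[B]^2 = 0.1825·(0.25)^2·(0.38)^2 = 0.1825·0.0625·0.1444 = 0.001647 M/s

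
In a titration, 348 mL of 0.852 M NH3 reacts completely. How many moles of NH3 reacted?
Moles = Molarity × Volume (L)
Moles = 0.852 M × 0.348 L = 0.2965 mol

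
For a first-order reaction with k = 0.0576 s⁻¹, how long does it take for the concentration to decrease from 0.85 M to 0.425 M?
12.03 s

From ln[A] = ln[A]₀ - k·t: t = ln([A]₀/[A])/k = ln(0.85/0.425)/0.0576 = ln(2.0000)/0.0576 = 0.6931/0.0576 = 12.03 s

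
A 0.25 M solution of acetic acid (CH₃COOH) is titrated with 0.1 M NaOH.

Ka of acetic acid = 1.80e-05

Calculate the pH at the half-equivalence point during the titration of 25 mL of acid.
pH = pKa = 4.74

At the half-equivalence point, [HA] = [A⁻], so by Henderson–Hasselbalch pH = pKa + log(1) = pKa.
pKa = −log(1.80e-05) = 4.74.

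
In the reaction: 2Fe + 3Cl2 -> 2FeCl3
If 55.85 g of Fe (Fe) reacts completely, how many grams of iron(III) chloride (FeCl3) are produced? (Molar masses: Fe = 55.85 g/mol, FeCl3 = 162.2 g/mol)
Moles of Fe = 55.85 g ÷ 55.85 g/mol = 1 mol
Mole ratio: 2 mol FeCl3 / 2 mol Fe
Moles of FeCl3 = 1 × (2/2) = 1 mol
Mass of FeCl3 = 1 mol × 162.2 g/mol = 162.2 g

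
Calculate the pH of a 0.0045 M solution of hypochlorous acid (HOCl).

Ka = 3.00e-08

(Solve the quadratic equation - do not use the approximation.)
pH = 4.94

x² + Ka×x - Ka×C = 0. Using quadratic formula: [H⁺] = 1.1604e-05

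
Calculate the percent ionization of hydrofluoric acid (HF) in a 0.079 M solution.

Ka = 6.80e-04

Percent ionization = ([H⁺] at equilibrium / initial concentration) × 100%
Percent ionization = 8.86%

Let x = [H⁺]. Ka = x²/(C - x) ⇒ x² + (6.80e-04)x - (6.80e-04)(0.079) = 0. x = 6.9973e-03. Percent = (6.9973e-03/0.079) × 100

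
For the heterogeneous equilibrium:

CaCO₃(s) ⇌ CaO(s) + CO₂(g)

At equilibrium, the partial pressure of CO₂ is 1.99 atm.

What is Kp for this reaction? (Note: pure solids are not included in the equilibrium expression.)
K_p = 1.99

Solids (CaCO₃, CaO) have activity 1 and are excluded.
Kp = P(CO₂) = 1.99.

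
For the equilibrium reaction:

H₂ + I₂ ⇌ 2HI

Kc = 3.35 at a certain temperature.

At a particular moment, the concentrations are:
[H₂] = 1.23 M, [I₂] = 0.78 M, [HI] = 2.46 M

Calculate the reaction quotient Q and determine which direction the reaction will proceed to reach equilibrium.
Q = 6.308, Q > K, reaction proceeds reverse (toward reactants)

Q = ([HI]^2) / ([H₂] × [I₂])
  = ((2.46)^2) / ((1.23)·(0.78)) = 6.0516/0.9594 = 6.308
Since Q = 6.308 > Kc = 3.35, the reaction proceeds reverse (toward reactants) to reach equilibrium.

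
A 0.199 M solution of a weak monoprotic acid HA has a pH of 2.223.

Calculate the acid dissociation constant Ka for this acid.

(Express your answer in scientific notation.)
K_a = 1.86e-04

[H⁺] = 10^(−pH) = 10^(−2.223) = 5.984e-03 M. For HA ⇌ H⁺ + A⁻, Ka = x²/(C − x) = (5.984e-03)²/(0.199 − 5.984e-03) = 1.86e-04.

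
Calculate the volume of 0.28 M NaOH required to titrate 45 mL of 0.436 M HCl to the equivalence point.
V_{base} = 70.1 mL

At equivalence: moles acid = moles base.
moles HCl = 0.436 M × 0.045 L = 0.01962 mol
V_NaOH = 0.01962 mol ÷ 0.28 M = 0.07007 L = 70.1 mL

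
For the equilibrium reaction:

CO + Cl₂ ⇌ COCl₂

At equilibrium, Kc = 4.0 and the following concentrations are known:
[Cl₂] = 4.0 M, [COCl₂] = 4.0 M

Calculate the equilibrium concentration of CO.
[CO] = 0.2500 M

Kc = ([COCl₂]) / ([CO] × [Cl₂]) = 4.0
[CO]^1 = (product terms)/(Kc · other reactant terms) = 4 / (4.0 · 4) = 0.25
[CO] = 0.2500 M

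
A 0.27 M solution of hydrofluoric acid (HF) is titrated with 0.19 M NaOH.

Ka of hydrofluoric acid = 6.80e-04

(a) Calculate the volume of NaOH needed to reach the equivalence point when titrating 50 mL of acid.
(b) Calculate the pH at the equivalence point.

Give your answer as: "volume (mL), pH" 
V = 71.1 mL, pH = 8.11

(a) At equivalence: moles acid = moles base.
moles acid = 0.27 × 0.05 = 0.0135 mol; V_NaOH = 0.0135/0.19 = 0.07105 L = 71.1 mL.
(b) At equivalence, all acid → conjugate base A⁻ at [A⁻] = 0.0135/0.1211 = 0.1115 M.
Kb = Kw/Ka = 1.0e-14/6.80e-04 = 1.471e-11; [OH⁻] = √(Kb·[A⁻]) = 1.281e-06; pOH = 5.89; pH = 14 − pOH = 8.11.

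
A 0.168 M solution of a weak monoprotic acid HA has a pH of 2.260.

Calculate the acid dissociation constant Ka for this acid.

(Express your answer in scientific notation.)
K_a = 1.86e-04

[H⁺] = 10^(−pH) = 10^(−2.260) = 5.495e-03 M. For HA ⇌ H⁺ + A⁻, Ka = x²/(C − x) = (5.495e-03)²/(0.168 − 5.495e-03) = 1.86e-04.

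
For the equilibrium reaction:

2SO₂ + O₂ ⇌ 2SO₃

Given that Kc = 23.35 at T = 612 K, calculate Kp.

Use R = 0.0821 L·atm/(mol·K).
K_p = 0.4647

Δn = (moles gaseous products) − (moles gaseous reactants) = -1
T = 612 K; RT = 0.0821 × 612 = 50.2452
Kp = Kc·(RT)^Δn = 23.35 × (50.2452)^-1 = 23.35 × 0.0199024 = 0.4647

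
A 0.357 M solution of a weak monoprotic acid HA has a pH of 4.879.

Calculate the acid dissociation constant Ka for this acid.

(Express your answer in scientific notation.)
K_a = 4.89e-10

[H⁺] = 10^(−pH) = 10^(−4.879) = 1.321e-05 M. For HA ⇌ H⁺ + A⁻, Ka = x²/(C − x) = (1.321e-05)²/(0.357 − 1.321e-05) = 4.89e-10.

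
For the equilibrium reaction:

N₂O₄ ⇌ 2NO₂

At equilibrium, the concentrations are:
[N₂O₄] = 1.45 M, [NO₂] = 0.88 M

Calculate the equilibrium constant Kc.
K_c = 0.5341

Kc = ([NO₂]^2) / ([N₂O₄])
   = ((0.88)^2) / ((1.45))
   = 0.7744 / 1.45 = 0.5341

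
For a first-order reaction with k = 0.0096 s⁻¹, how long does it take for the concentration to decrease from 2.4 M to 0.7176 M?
125.76 s

From ln[A] = ln[A]₀ - k·t: t = ln([A]₀/[A])/k = ln(2.4/0.7176)/0.0096 = ln(3.3445)/0.0096 = 1.2073/0.0096 = 125.76 s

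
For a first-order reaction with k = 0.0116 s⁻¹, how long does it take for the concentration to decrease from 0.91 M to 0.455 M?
59.75 s

From ln[A] = ln[A]₀ - k·t: t = ln([A]₀/[A])/k = ln(0.91/0.455)/0.0116 = ln(2.0000)/0.0116 = 0.6931/0.0116 = 59.75 s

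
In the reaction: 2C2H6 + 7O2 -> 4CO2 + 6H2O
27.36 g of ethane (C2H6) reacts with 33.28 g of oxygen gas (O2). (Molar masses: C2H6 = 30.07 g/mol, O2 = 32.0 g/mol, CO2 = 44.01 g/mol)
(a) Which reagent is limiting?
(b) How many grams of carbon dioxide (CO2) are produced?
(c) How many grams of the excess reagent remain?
(a) O2, (b) 26.15 g, (c) 18.42 g

Moles of C2H6 = 27.36 g ÷ 30.07 g/mol = 0.909877 mol
Moles of O2 = 33.28 g ÷ 32.0 g/mol = 1.04 mol
Moles ÷ coefficient: C2H6: 0.909877/2 = 0.4549, O2: 1.04/7 = 0.1486
(a) O2 has the smaller value, so O2 is the limiting reagent.
(b) Moles of CO2 = 1.04 mol O2 × (4/7) = 0.594286 mol; mass = 0.594286 mol × 44.01 g/mol = 26.15 g
(c) C2H6 consumed = 1.04 × (2/7) = 0.297143 mol; remaining = 0.909877 − 0.297143 = 0.612734 mol; mass = 0.612734 mol × 30.07 g/mol = 18.42 g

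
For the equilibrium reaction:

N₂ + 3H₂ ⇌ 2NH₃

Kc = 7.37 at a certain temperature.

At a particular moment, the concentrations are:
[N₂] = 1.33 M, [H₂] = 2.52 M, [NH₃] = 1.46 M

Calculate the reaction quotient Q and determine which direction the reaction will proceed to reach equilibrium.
Q = 0.100, Q < K, reaction proceeds forward (toward products)

Q = ([NH₃]^2) / ([N₂] × [H₂]^3)
  = ((1.46)^2) / ((1.33)·(2.52)^3) = 2.1316/21.284 = 0.1002
Since Q = 0.1002 < Kc = 7.37, the reaction proceeds forward (toward products) to reach equilibrium.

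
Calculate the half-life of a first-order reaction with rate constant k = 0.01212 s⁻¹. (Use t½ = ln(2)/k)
57.19 s

t½ = ln(2)/k = 0.6931/0.01212 = 57.19 s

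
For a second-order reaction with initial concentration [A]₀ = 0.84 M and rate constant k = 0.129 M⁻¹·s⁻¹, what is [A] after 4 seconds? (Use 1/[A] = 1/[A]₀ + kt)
0.5860 M

1/[A] = 1/[A]₀ + k·t = 1/0.84 + (0.129)·(4) = 1.1905 + 0.5160 = 1.7065
[A] = 1/1.7065 = 0.5860 M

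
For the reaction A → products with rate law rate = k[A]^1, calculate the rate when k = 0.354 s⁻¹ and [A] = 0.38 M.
0.1345 M/s

rate = k·[A]^1 = 0.354·(0.38)^1 = 0.354·0.38 = 0.1345 M/s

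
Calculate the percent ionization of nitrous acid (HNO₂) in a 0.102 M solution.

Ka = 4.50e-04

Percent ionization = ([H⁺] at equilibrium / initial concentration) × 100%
Percent ionization = 6.43%

Let x = [H⁺]. Ka = x²/(C - x) ⇒ x² + (4.50e-04)x - (4.50e-04)(0.102) = 0. x = 6.5537e-03. Percent = (6.5537e-03/0.102) × 100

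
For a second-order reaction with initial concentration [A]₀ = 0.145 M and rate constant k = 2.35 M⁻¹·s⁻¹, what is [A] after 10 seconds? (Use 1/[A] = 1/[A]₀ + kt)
0.0329 M

1/[A] = 1/[A]₀ + k·t = 1/0.145 + (2.35)·(10) = 6.8966 + 23.5000 = 30.3966
[A] = 1/30.3966 = 0.0329 M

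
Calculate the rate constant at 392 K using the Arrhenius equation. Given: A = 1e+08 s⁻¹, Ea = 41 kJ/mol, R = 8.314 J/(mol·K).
3.44e+02 s⁻¹

k = A·exp(-Ea/(R·T)) = 1e+08·exp(-41000/(8.314·392)) = 1e+08·exp(-12.5802) = 1e+08·3.4394e-06 = 3.44e+02 s⁻¹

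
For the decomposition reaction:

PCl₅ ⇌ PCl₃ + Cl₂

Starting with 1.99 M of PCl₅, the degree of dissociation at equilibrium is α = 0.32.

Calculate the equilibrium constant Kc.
K_c = 0.2997

x = α·[A]₀ = 0.32 × 1.99 = 0.6368 M dissociated.
At eq: [PCl₅] = 1.99 − 0.6368 = 1.353 M; [PCl₃] = [Cl₂] = x = 0.6368 M.
Kc = [PCl₃][Cl₂]/[PCl₅] = (0.6368)²/1.353 = 0.2997.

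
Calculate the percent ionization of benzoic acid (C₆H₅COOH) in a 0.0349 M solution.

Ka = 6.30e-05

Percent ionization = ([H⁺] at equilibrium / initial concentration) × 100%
Percent ionization = 4.16%

Let x = [H⁺]. Ka = x²/(C - x) ⇒ x² + (6.30e-05)x - (6.30e-05)(0.0349) = 0. x = 1.4516e-03. Percent = (1.4516e-03/0.0349) × 100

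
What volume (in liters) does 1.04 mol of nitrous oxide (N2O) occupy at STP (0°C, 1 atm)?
At STP, 1 mol of gas occupies 22.4 L
Volume = 1.04 mol × 22.4 L/mol = 23.30 L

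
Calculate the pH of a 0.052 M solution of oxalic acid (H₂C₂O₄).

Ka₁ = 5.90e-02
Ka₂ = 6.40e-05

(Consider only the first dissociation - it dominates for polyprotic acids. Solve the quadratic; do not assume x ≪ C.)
pH = 1.48

x² + Ka₁·x − Ka₁·C = 0 with Ka₁ = 5.90e-02, C = 0.052.
x = (−Ka₁ + √(Ka₁² + 4·Ka₁·C))/2 = 3.3255e-02 M, so pH = 1.48.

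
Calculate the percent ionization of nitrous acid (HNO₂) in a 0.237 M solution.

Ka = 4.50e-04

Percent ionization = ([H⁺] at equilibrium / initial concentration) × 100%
Percent ionization = 4.26%

Let x = [H⁺]. Ka = x²/(C - x) ⇒ x² + (4.50e-04)x - (4.50e-04)(0.237) = 0. x = 1.0105e-02. Percent = (1.0105e-02/0.237) × 100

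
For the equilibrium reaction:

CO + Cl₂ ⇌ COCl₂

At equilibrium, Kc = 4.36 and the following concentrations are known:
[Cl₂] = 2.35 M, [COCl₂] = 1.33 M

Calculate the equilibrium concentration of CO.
[CO] = 0.1298 M

Kc = ([COCl₂]) / ([CO] × [Cl₂]) = 4.36
[CO]^1 = (product terms)/(Kc · other reactant terms) = 1.33 / (4.36 · 2.35) = 0.12981
[CO] = 0.1298 M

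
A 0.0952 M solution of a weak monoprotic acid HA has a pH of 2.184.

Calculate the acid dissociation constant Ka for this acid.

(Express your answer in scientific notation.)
K_a = 4.83e-04

[H⁺] = 10^(−pH) = 10^(−2.184) = 6.546e-03 M. For HA ⇌ H⁺ + A⁻, Ka = x²/(C − x) = (6.546e-03)²/(0.0952 − 6.546e-03) = 4.83e-04.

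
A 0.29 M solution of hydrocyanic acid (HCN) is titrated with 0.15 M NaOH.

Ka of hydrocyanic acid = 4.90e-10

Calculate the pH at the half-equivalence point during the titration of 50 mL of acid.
pH = pKa = 9.31

At the half-equivalence point, [HA] = [A⁻], so by Henderson–Hasselbalch pH = pKa + log(1) = pKa.
pKa = −log(4.90e-10) = 9.31.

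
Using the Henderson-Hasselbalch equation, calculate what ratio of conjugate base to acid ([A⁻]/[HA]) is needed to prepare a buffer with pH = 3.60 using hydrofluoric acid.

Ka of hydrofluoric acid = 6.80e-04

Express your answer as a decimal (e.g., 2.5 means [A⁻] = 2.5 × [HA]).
[A⁻]/[HA] = 2.707

pKa = −log(6.80e-04) = 3.1675. pH = pKa + log([A⁻]/[HA]). 3.60 = 3.1675 + log(ratio). log(ratio) = 3.60 − 3.1675 = 0.4325. ratio = 10^(0.4325) = 2.707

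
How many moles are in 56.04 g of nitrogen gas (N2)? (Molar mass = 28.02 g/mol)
Moles = 56.04 g ÷ 28.02 g/mol = 2 mol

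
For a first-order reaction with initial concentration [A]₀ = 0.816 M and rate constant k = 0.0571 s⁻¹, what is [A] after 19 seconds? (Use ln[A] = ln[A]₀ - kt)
0.2758 M

ln[A] = ln[A]₀ - k·t = ln(0.816) - (0.0571)·(19) = -0.2033 - 1.0849 = -1.2882
[A] = e^(-1.2882) = 0.2758 M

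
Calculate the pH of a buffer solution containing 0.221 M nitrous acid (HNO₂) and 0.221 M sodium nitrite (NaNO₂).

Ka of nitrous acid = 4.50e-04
pH = 3.35

pKa = -log(4.50e-04) = 3.35. pH = pKa + log([A⁻]/[HA]) = 3.35 + log(0.221/0.221)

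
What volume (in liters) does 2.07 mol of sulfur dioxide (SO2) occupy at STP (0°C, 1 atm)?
At STP, 1 mol of gas occupies 22.4 L
Volume = 2.07 mol × 22.4 L/mol = 46.37 L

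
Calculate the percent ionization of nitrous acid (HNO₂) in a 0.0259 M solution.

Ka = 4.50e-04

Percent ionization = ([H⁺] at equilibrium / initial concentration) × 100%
Percent ionization = 12.3%

Let x = [H⁺]. Ka = x²/(C - x) ⇒ x² + (4.50e-04)x - (4.50e-04)(0.0259) = 0. x = 3.1963e-03. Percent = (3.1963e-03/0.0259) × 100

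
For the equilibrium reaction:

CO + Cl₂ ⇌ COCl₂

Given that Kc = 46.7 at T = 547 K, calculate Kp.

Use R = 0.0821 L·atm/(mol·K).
K_p = 1.0399

Δn = (moles gaseous products) − (moles gaseous reactants) = -1
T = 547 K; RT = 0.0821 × 547 = 44.9087
Kp = Kc·(RT)^Δn = 46.7 × (44.9087)^-1 = 46.7 × 0.0222674 = 1.0399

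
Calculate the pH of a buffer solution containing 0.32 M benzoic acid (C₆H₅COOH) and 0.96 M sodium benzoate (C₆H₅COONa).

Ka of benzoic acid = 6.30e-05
pH = 4.68

pKa = -log(6.30e-05) = 4.20. pH = pKa + log([A⁻]/[HA]) = 4.20 + log(0.96/0.32)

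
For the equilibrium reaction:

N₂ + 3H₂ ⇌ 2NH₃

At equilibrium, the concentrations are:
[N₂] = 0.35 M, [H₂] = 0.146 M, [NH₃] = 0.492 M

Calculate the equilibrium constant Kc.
K_c = 2.22e+02

Kc = ([NH₃]^2) / ([N₂] × [H₂]^3)
   = ((0.492)^2) / ((0.35)·(0.146)^3)
   = 0.24206 / 0.0010892 = 2.22e+02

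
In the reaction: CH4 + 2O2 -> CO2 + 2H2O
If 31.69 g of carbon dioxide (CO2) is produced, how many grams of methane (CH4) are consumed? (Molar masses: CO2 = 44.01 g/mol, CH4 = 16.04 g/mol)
Moles of CO2 = 31.69 g ÷ 44.01 g/mol = 0.720064 mol
Mole ratio: 1 mol CH4 / 1 mol CO2
Moles of CH4 = 0.720064 × (1/1) = 0.720064 mol
Mass of CH4 = 0.720064 mol × 16.04 g/mol = 11.55 g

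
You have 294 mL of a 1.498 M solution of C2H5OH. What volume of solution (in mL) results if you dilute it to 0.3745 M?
Using M₁V₁ = M₂V₂:
1.498 × 294 = 0.3745 × V₂
V₂ = (1.498 × 294) / 0.3745 = 1176 mL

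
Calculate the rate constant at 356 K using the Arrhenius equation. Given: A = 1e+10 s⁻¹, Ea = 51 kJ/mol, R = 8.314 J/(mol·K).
3.29e+02 s⁻¹

k = A·exp(-Ea/(R·T)) = 1e+10·exp(-51000/(8.314·356)) = 1e+10·exp(-17.2310) = 1e+10·3.2861e-08 = 3.29e+02 s⁻¹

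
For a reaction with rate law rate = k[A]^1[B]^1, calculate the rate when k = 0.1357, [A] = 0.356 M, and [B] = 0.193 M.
0.009324 M/s

rate = k·[A]^1·[B]^1 = 0.1357·(0.356)^1·(0.193)^1 = 0.1357·0.356·0.193 = 0.009324 M/s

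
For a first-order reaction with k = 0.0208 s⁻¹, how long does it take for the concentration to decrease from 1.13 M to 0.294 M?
64.73 s

From ln[A] = ln[A]₀ - k·t: t = ln([A]₀/[A])/k = ln(1.13/0.294)/0.0208 = ln(3.8435)/0.0208 = 1.3464/0.0208 = 64.73 s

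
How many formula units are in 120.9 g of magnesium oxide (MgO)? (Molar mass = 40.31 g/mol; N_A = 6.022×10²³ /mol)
Moles = 120.9 g ÷ 40.31 g/mol = 2.99926 mol
Formula units = 2.99926 mol × 6.022×10²³ /mol = 1.806e+24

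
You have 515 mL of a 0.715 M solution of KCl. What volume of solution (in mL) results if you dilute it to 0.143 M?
Using M₁V₁ = M₂V₂:
0.715 × 515 = 0.143 × V₂
V₂ = (0.715 × 515) / 0.143 = 2575 mL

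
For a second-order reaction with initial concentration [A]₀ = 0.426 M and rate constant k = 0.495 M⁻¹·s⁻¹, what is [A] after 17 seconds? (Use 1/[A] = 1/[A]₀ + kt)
0.0929 M

1/[A] = 1/[A]₀ + k·t = 1/0.426 + (0.495)·(17) = 2.3474 + 8.4150 = 10.7624
[A] = 1/10.7624 = 0.0929 M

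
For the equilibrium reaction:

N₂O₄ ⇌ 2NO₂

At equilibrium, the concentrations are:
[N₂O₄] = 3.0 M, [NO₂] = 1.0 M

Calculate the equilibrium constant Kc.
K_c = 0.3333

Kc = ([NO₂]^2) / ([N₂O₄])
   = ((1.0)^2) / ((3.0))
   = 1 / 3 = 0.3333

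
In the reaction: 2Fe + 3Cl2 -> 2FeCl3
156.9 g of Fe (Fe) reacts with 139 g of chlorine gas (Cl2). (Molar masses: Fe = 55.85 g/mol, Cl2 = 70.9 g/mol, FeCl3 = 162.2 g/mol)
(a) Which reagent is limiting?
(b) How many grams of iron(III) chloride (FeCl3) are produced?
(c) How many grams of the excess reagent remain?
(a) Cl2, (b) 212 g, (c) 83.9 g

Moles of Fe = 156.9 g ÷ 55.85 g/mol = 2.80931 mol
Moles of Cl2 = 139 g ÷ 70.9 g/mol = 1.96051 mol
Moles ÷ coefficient: Fe: 2.80931/2 = 1.405, Cl2: 1.96051/3 = 0.6535
(a) Cl2 has the smaller value, so Cl2 is the limiting reagent.
(b) Moles of FeCl3 = 1.96051 mol Cl2 × (2/3) = 1.30701 mol; mass = 1.30701 mol × 162.2 g/mol = 212 g
(c) Fe consumed = 1.96051 × (2/3) = 1.30701 mol; remaining = 2.80931 − 1.30701 = 1.50231 mol; mass = 1.50231 mol × 55.85 g/mol = 83.9 g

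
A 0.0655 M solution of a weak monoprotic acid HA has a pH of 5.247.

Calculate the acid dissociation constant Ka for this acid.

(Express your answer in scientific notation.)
K_a = 4.90e-10

[H⁺] = 10^(−pH) = 10^(−5.247) = 5.662e-06 M. For HA ⇌ H⁺ + A⁻, Ka = x²/(C − x) = (5.662e-06)²/(0.0655 − 5.662e-06) = 4.90e-10.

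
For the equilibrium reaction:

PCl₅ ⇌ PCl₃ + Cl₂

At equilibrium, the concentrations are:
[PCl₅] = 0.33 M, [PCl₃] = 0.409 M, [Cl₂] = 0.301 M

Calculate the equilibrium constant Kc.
K_c = 0.3731

Kc = ([PCl₃] × [Cl₂]) / ([PCl₅])
   = ((0.409)·(0.301)) / ((0.33))
   = 0.12311 / 0.33 = 0.3731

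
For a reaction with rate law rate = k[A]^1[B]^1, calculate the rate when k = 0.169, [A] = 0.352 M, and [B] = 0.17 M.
0.01011 M/s

rate = k·[A]^1·[B]^1 = 0.169·(0.352)^1·(0.17)^1 = 0.169·0.352·0.17 = 0.01011 M/s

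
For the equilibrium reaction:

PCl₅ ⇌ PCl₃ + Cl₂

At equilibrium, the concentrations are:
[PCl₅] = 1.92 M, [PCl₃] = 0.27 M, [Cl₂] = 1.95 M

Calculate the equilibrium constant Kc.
K_c = 0.2742

Kc = ([PCl₃] × [Cl₂]) / ([PCl₅])
   = ((0.27)·(1.95)) / ((1.92))
   = 0.5265 / 1.92 = 0.2742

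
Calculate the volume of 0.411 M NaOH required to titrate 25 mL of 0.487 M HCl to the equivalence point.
V_{base} = 29.6 mL

At equivalence: moles acid = moles base.
moles HCl = 0.487 M × 0.025 L = 0.012175 mol
V_NaOH = 0.012175 mol ÷ 0.411 M = 0.02962 L = 29.6 mL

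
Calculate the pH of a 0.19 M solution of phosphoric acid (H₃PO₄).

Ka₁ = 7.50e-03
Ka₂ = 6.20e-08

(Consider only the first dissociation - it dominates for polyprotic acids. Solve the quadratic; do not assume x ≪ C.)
pH = 1.47

x² + Ka₁·x − Ka₁·C = 0 with Ka₁ = 7.50e-03, C = 0.19.
x = (−Ka₁ + √(Ka₁² + 4·Ka₁·C))/2 = 3.4185e-02 M, so pH = 1.47.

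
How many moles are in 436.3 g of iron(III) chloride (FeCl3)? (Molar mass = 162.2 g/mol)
Moles = 436.3 g ÷ 162.2 g/mol = 2.69 mol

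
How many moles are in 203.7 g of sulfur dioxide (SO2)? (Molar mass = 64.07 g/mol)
Moles = 203.7 g ÷ 64.07 g/mol = 3.179 mol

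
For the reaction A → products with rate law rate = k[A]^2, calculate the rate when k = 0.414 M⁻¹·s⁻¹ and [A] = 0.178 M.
0.01312 M/s

rate = k·[A]^2 = 0.414·(0.178)^2 = 0.414·0.031684 = 0.01312 M/s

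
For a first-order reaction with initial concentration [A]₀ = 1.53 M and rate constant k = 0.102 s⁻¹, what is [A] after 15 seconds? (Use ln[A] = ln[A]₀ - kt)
0.3313 M

ln[A] = ln[A]₀ - k·t = ln(1.53) - (0.102)·(15) = 0.4253 - 1.5300 = -1.1047
[A] = e^(-1.1047) = 0.3313 M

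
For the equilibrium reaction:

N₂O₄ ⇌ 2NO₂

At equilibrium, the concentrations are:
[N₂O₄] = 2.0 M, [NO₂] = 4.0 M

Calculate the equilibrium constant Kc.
K_c = 8.0000

Kc = ([NO₂]^2) / ([N₂O₄])
   = ((4.0)^2) / ((2.0))
   = 16 / 2 = 8.0000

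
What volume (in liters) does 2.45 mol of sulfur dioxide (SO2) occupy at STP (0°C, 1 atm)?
At STP, 1 mol of gas occupies 22.4 L
Volume = 2.45 mol × 22.4 L/mol = 54.88 L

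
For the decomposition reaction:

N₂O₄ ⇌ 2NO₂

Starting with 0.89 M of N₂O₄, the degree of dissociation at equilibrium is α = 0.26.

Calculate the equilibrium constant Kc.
K_c = 0.3252

x = α·[A]₀ = 0.26 × 0.89 = 0.2314 M dissociated.
At eq: [N₂O₄] = 0.89 − 0.2314 = 0.6586 M; [NO₂] = 2x = 0.4628 M.
Kc = [NO₂]²/[N₂O₄] = (0.4628)²/0.6586 = 0.3252.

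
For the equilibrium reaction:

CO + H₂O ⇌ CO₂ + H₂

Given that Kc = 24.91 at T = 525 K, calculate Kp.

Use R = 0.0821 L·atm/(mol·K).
K_p = 24.9100

Δn = (moles gaseous products) − (moles gaseous reactants) = 0
T = 525 K; RT = 0.0821 × 525 = 43.1025
Kp = Kc·(RT)^Δn = 24.91 × (43.1025)^0 = 24.91 × 1 = 24.9100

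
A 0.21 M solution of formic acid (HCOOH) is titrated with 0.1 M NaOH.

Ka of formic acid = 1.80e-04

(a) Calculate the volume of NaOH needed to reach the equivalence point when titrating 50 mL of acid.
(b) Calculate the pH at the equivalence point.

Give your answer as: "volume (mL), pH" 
V = 105.0 mL, pH = 8.29

(a) At equivalence: moles acid = moles base.
moles acid = 0.21 × 0.05 = 0.0105 mol; V_NaOH = 0.0105/0.1 = 0.105 L = 105.0 mL.
(b) At equivalence, all acid → conjugate base A⁻ at [A⁻] = 0.0105/0.155 = 0.06774 M.
Kb = Kw/Ka = 1.0e-14/1.80e-04 = 5.556e-11; [OH⁻] = √(Kb·[A⁻]) = 1.940e-06; pOH = 5.71; pH = 14 − pOH = 8.29.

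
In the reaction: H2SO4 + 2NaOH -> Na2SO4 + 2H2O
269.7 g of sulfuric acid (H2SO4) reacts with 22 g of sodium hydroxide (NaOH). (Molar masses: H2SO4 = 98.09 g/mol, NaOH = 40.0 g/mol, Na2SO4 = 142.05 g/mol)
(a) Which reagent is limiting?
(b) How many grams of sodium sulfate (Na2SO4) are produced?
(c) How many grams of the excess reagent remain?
(a) NaOH, (b) 39.06 g, (c) 242.7 g

Moles of H2SO4 = 269.7 g ÷ 98.09 g/mol = 2.74952 mol
Moles of NaOH = 22 g ÷ 40.0 g/mol = 0.55 mol
Moles ÷ coefficient: H2SO4: 2.74952/1 = 2.75, NaOH: 0.55/2 = 0.275
(a) NaOH has the smaller value, so NaOH is the limiting reagent.
(b) Moles of Na2SO4 = 0.55 mol NaOH × (1/2) = 0.275 mol; mass = 0.275 mol × 142.05 g/mol = 39.06 g
(c) H2SO4 consumed = 0.55 × (1/2) = 0.275 mol; remaining = 2.74952 − 0.275 = 2.47452 mol; mass = 2.47452 mol × 98.09 g/mol = 242.7 g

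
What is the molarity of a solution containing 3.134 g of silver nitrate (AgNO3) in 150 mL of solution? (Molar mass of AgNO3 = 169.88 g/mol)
Moles of AgNO3 = 3.134 g ÷ 169.88 g/mol = 0.0184483 mol
Volume = 150 mL = 0.15 L
Molarity = 0.0184483 mol ÷ 0.15 L = 0.123 M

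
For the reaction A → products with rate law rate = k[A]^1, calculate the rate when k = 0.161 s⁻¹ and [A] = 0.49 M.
0.07889 M/s

rate = k·[A]^1 = 0.161·(0.49)^1 = 0.161·0.49 = 0.07889 M/s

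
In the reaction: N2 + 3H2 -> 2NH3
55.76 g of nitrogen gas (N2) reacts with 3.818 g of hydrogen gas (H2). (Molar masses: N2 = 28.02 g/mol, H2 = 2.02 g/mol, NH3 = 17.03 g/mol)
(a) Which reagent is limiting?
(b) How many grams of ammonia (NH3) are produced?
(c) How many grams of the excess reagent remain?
(a) H2, (b) 21.46 g, (c) 38.11 g

Moles of N2 = 55.76 g ÷ 28.02 g/mol = 1.99001 mol
Moles of H2 = 3.818 g ÷ 2.02 g/mol = 1.8901 mol
Moles ÷ coefficient: N2: 1.99001/1 = 1.99, H2: 1.8901/3 = 0.63
(a) H2 has the smaller value, so H2 is the limiting reagent.
(b) Moles of NH3 = 1.8901 mol H2 × (2/3) = 1.26007 mol; mass = 1.26007 mol × 17.03 g/mol = 21.46 g
(c) N2 consumed = 1.8901 × (1/3) = 0.630033 mol; remaining = 1.99001 − 0.630033 = 1.35997 mol; mass = 1.35997 mol × 28.02 g/mol = 38.11 g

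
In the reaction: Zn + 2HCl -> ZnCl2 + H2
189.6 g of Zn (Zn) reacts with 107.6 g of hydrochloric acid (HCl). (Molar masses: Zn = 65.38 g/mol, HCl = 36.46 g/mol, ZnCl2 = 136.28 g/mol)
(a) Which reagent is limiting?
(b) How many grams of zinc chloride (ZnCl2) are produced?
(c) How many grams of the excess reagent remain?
(a) HCl, (b) 201.1 g, (c) 93.13 g

Moles of Zn = 189.6 g ÷ 65.38 g/mol = 2.89997 mol
Moles of HCl = 107.6 g ÷ 36.46 g/mol = 2.95118 mol
Moles ÷ coefficient: Zn: 2.89997/1 = 2.9, HCl: 2.95118/2 = 1.476
(a) HCl has the smaller value, so HCl is the limiting reagent.
(b) Moles of ZnCl2 = 2.95118 mol HCl × (1/2) = 1.47559 mol; mass = 1.47559 mol × 136.28 g/mol = 201.1 g
(c) Zn consumed = 2.95118 × (1/2) = 1.47559 mol; remaining = 2.89997 − 1.47559 = 1.42438 mol; mass = 1.42438 mol × 65.38 g/mol = 93.13 g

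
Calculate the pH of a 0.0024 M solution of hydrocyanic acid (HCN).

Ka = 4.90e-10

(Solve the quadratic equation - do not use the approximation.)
pH = 5.96

x² + Ka×x - Ka×C = 0. Using quadratic formula: [H⁺] = 1.0842e-06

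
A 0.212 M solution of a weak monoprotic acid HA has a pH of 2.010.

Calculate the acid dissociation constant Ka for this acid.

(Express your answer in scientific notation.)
K_a = 4.72e-04

[H⁺] = 10^(−pH) = 10^(−2.010) = 9.772e-03 M. For HA ⇌ H⁺ + A⁻, Ka = x²/(C − x) = (9.772e-03)²/(0.212 − 9.772e-03) = 4.72e-04.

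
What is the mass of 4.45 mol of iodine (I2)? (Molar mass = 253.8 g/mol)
Mass = 4.45 mol × 253.8 g/mol = 1129 g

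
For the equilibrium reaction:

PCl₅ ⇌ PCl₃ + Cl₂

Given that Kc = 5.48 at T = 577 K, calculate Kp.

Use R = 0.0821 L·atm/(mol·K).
K_p = 259.5969

Δn = (moles gaseous products) − (moles gaseous reactants) = 1
T = 577 K; RT = 0.0821 × 577 = 47.3717
Kp = Kc·(RT)^Δn = 5.48 × (47.3717)^1 = 5.48 × 47.3717 = 259.5969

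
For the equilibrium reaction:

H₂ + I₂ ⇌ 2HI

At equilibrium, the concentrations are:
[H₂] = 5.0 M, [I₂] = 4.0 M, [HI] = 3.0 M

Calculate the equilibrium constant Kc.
K_c = 0.4500

Kc = ([HI]^2) / ([H₂] × [I₂])
   = ((3.0)^2) / ((5.0)·(4.0))
   = 9 / 20 = 0.4500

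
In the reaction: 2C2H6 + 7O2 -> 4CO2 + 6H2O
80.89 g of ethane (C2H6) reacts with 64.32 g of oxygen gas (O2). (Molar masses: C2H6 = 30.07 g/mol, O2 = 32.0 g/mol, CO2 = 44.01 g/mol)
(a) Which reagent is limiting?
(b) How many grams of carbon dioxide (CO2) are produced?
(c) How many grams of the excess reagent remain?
(a) O2, (b) 50.55 g, (c) 63.62 g

Moles of C2H6 = 80.89 g ÷ 30.07 g/mol = 2.69006 mol
Moles of O2 = 64.32 g ÷ 32.0 g/mol = 2.01 mol
Moles ÷ coefficient: C2H6: 2.69006/2 = 1.345, O2: 2.01/7 = 0.2871
(a) O2 has the smaller value, so O2 is the limiting reagent.
(b) Moles of CO2 = 2.01 mol O2 × (4/7) = 1.14857 mol; mass = 1.14857 mol × 44.01 g/mol = 50.55 g
(c) C2H6 consumed = 2.01 × (2/7) = 0.574286 mol; remaining = 2.69006 − 0.574286 = 2.11577 mol; mass = 2.11577 mol × 30.07 g/mol = 63.62 g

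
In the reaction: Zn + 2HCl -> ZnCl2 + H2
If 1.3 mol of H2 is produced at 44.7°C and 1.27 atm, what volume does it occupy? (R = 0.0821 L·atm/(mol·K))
T = 44.7°C + 273.15 = 317.85 K
V = nRT/P = (1.3 × 0.0821 × 317.85) / 1.27
V = 26.71 L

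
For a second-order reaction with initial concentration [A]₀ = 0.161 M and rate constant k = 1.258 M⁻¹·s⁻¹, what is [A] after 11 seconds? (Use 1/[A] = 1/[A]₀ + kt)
0.0499 M

1/[A] = 1/[A]₀ + k·t = 1/0.161 + (1.258)·(11) = 6.2112 + 13.8380 = 20.0492
[A] = 1/20.0492 = 0.0499 M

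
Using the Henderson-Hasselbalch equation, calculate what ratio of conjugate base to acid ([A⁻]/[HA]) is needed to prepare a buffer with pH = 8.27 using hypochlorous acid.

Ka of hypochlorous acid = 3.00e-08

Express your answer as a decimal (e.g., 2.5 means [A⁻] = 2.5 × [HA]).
[A⁻]/[HA] = 5.586

pKa = −log(3.00e-08) = 7.5229. pH = pKa + log([A⁻]/[HA]). 8.27 = 7.5229 + log(ratio). log(ratio) = 8.27 − 7.5229 = 0.7471. ratio = 10^(0.7471) = 5.586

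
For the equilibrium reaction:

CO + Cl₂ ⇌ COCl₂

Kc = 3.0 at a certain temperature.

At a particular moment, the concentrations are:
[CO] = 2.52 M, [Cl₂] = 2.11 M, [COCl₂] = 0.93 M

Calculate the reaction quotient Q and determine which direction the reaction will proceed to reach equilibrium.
Q = 0.175, Q < K, reaction proceeds forward (toward products)

Q = ([COCl₂]) / ([CO] × [Cl₂])
  = ((0.93)) / ((2.52)·(2.11)) = 0.93/5.3172 = 0.1749
Since Q = 0.1749 < Kc = 3.0, the reaction proceeds forward (toward products) to reach equilibrium.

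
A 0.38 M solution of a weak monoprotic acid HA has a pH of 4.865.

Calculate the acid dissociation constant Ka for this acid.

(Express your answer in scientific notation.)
K_a = 4.90e-10

[H⁺] = 10^(−pH) = 10^(−4.865) = 1.365e-05 M. For HA ⇌ H⁺ + A⁻, Ka = x²/(C − x) = (1.365e-05)²/(0.38 − 1.365e-05) = 4.90e-10.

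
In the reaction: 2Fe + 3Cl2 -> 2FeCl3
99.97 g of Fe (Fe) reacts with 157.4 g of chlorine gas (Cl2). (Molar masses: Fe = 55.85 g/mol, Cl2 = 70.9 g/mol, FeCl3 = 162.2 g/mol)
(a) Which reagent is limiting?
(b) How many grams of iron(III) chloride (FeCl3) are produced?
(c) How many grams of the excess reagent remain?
(a) Cl2, (b) 240.1 g, (c) 17.31 g

Moles of Fe = 99.97 g ÷ 55.85 g/mol = 1.78997 mol
Moles of Cl2 = 157.4 g ÷ 70.9 g/mol = 2.22003 mol
Moles ÷ coefficient: Fe: 1.78997/2 = 0.895, Cl2: 2.22003/3 = 0.74
(a) Cl2 has the smaller value, so Cl2 is the limiting reagent.
(b) Moles of FeCl3 = 2.22003 mol Cl2 × (2/3) = 1.48002 mol; mass = 1.48002 mol × 162.2 g/mol = 240.1 g
(c) Fe consumed = 2.22003 × (2/3) = 1.48002 mol; remaining = 1.78997 − 1.48002 = 0.309954 mol; mass = 0.309954 mol × 55.85 g/mol = 17.31 g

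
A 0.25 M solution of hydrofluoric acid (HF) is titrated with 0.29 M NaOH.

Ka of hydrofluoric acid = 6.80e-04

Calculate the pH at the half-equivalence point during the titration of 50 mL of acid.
pH = pKa = 3.17

At the half-equivalence point, [HA] = [A⁻], so by Henderson–Hasselbalch pH = pKa + log(1) = pKa.
pKa = −log(6.80e-04) = 3.17.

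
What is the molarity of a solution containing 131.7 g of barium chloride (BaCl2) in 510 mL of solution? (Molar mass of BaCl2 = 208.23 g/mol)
Moles of BaCl2 = 131.7 g ÷ 208.23 g/mol = 0.632474 mol
Volume = 510 mL = 0.51 L
Molarity = 0.632474 mol ÷ 0.51 L = 1.24 M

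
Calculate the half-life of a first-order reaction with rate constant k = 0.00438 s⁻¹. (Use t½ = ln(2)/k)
158.25 s

t½ = ln(2)/k = 0.6931/0.00438 = 158.25 s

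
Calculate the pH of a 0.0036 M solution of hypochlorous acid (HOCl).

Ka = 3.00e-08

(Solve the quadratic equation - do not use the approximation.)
pH = 4.98

x² + Ka×x - Ka×C = 0. Using quadratic formula: [H⁺] = 1.0377e-05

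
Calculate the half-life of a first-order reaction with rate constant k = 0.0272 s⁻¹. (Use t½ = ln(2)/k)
25.48 s

t½ = ln(2)/k = 0.6931/0.0272 = 25.48 s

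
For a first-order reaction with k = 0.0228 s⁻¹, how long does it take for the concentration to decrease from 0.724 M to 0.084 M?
94.47 s

From ln[A] = ln[A]₀ - k·t: t = ln([A]₀/[A])/k = ln(0.724/0.084)/0.0228 = ln(8.6190)/0.0228 = 2.1540/0.0228 = 94.47 s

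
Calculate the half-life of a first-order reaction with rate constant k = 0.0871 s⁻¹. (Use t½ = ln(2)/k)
7.96 s

t½ = ln(2)/k = 0.6931/0.0871 = 7.96 s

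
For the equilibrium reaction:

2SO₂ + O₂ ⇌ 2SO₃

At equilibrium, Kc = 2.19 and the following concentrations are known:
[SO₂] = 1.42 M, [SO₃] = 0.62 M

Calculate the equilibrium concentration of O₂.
[O₂] = 0.0870 M

Kc = ([SO₃]^2) / ([SO₂]^2 × [O₂]) = 2.19
[O₂]^1 = (product terms)/(Kc · other reactant terms) = 0.3844 / (2.19 · 2.0164) = 0.087049
[O₂] = 0.0870 M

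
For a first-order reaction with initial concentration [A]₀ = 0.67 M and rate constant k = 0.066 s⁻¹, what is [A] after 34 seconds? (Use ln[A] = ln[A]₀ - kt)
0.0710 M

ln[A] = ln[A]₀ - k·t = ln(0.67) - (0.066)·(34) = -0.4005 - 2.2440 = -2.6445
[A] = e^(-2.6445) = 0.0710 M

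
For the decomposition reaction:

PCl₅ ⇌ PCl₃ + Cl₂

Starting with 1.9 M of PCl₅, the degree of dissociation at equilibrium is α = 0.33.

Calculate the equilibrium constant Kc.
K_c = 0.3088

x = α·[A]₀ = 0.33 × 1.9 = 0.627 M dissociated.
At eq: [PCl₅] = 1.9 − 0.627 = 1.273 M; [PCl₃] = [Cl₂] = x = 0.627 M.
Kc = [PCl₃][Cl₂]/[PCl₅] = (0.627)²/1.273 = 0.3088.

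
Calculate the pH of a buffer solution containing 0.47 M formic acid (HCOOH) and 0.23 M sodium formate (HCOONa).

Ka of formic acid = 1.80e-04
pH = 3.43

pKa = -log(1.80e-04) = 3.74. pH = pKa + log([A⁻]/[HA]) = 3.74 + log(0.23/0.47)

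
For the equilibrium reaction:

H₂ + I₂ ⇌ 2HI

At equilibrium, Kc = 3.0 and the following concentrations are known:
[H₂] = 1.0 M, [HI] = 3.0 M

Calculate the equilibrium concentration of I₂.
[I₂] = 3.0000 M

Kc = ([HI]^2) / ([H₂] × [I₂]) = 3.0
[I₂]^1 = (product terms)/(Kc · other reactant terms) = 9 / (3.0 · 1) = 3
[I₂] = 3.0000 M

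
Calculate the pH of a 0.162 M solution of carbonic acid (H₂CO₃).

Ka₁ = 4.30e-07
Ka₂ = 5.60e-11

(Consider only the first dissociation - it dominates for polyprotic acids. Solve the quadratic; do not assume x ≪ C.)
pH = 3.58

x² + Ka₁·x − Ka₁·C = 0 with Ka₁ = 4.30e-07, C = 0.162.
x = (−Ka₁ + √(Ka₁² + 4·Ka₁·C))/2 = 2.6372e-04 M, so pH = 3.58.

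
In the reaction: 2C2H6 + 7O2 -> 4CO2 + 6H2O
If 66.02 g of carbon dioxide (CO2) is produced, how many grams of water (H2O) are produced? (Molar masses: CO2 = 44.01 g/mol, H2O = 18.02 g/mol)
Moles of CO2 = 66.02 g ÷ 44.01 g/mol = 1.50011 mol
Mole ratio: 6 mol H2O / 4 mol CO2
Moles of H2O = 1.50011 × (6/4) = 2.25017 mol
Mass of H2O = 2.25017 mol × 18.02 g/mol = 40.55 g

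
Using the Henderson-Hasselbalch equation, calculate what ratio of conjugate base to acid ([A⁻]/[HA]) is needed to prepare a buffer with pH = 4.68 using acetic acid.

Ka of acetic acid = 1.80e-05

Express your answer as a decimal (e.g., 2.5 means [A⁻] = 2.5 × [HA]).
[A⁻]/[HA] = 0.862

pKa = −log(1.80e-05) = 4.7447. pH = pKa + log([A⁻]/[HA]). 4.68 = 4.7447 + log(ratio). log(ratio) = 4.68 − 4.7447 = -0.0647. ratio = 10^(-0.0647) = 0.862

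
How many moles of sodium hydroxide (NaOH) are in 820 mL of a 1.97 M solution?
Moles = Molarity × Volume (L)
Moles = 1.97 M × 0.82 L = 1.615 mol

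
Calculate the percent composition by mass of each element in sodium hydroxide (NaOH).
Na: 57.48%, O: 40.00%, H: 2.52%

Molar mass of NaOH = 40.0 g/mol
% Na = (1 × 22.99) / 40.0 × 100% = 22.99 / 40.0 × 100% = 57.48%
% O = (1 × 16.0) / 40.0 × 100% = 16 / 40.0 × 100% = 40.00%
% H = (1 × 1.008) / 40.0 × 100% = 1.008 / 40.0 × 100% = 2.52%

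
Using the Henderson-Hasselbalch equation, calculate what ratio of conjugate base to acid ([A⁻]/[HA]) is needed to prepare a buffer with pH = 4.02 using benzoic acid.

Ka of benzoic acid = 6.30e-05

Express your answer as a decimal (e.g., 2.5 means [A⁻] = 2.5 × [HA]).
[A⁻]/[HA] = 0.660

pKa = −log(6.30e-05) = 4.2007. pH = pKa + log([A⁻]/[HA]). 4.02 = 4.2007 + log(ratio). log(ratio) = 4.02 − 4.2007 = -0.1807. ratio = 10^(-0.1807) = 0.660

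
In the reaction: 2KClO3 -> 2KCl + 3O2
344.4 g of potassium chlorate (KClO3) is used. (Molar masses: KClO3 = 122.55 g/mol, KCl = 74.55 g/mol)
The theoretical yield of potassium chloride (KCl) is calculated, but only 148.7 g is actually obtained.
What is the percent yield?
Moles of KClO3 = 344.4 g ÷ 122.55 g/mol = 2.81028 mol
Mole ratio: 2 mol KCl / 2 mol KClO3
Moles of KCl = 2.81028 × (2/2) = 2.81028 mol
Theoretical yield = 2.81028 mol × 74.55 g/mol = 209.51 g
Actual yield = 148.7 g
Percent yield = (148.7 / 209.51) × 100% = 71.0%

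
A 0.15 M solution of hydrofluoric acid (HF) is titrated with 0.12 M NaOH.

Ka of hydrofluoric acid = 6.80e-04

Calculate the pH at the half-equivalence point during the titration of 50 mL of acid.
pH = pKa = 3.17

At the half-equivalence point, [HA] = [A⁻], so by Henderson–Hasselbalch pH = pKa + log(1) = pKa.
pKa = −log(6.80e-04) = 3.17.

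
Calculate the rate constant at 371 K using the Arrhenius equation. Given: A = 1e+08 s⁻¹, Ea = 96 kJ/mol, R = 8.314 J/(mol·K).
3.04e-06 s⁻¹

k = A·exp(-Ea/(R·T)) = 1e+08·exp(-96000/(8.314·371)) = 1e+08·exp(-31.1234) = 1e+08·3.0428e-14 = 3.04e-06 s⁻¹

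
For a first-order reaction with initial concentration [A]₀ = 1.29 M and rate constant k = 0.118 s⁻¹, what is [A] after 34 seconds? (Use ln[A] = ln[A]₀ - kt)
0.0233 M

ln[A] = ln[A]₀ - k·t = ln(1.29) - (0.118)·(34) = 0.2546 - 4.0120 = -3.7574
[A] = e^(-3.7574) = 0.0233 M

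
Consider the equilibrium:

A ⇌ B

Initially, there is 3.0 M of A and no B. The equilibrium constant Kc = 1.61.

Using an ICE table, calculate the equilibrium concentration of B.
[B] = 1.851 M

ICE: [A] = 3.0 − x, [B] = x.
Kc = x/(3.0 − x) = 1.61 ⇒ x = 1.61·3.0/(1 + 1.61) = 4.83/2.61 = 1.851.
[B] = x = 1.851 M.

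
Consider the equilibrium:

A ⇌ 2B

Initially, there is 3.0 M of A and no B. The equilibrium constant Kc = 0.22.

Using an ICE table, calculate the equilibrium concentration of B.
[B] = 0.759 M

ICE: [A] = 3.0 − x, [B] = 2x.
Kc = (2x)²/(3.0 − x) = 0.22 ⇒ 4x² + 0.22x − 0.66 = 0.
x = (−0.22 + √(0.22² + 4·4·0.66))/(2·4) = (−0.22 + √10.608)/8 = 0.37963.
[B] = 2x = 0.759 M.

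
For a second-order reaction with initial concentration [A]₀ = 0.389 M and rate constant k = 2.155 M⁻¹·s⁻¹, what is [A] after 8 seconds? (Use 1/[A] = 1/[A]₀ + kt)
0.0505 M

1/[A] = 1/[A]₀ + k·t = 1/0.389 + (2.155)·(8) = 2.5707 + 17.2400 = 19.8107
[A] = 1/19.8107 = 0.0505 M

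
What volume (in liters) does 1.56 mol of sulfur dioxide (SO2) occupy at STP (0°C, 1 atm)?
At STP, 1 mol of gas occupies 22.4 L
Volume = 1.56 mol × 22.4 L/mol = 34.94 L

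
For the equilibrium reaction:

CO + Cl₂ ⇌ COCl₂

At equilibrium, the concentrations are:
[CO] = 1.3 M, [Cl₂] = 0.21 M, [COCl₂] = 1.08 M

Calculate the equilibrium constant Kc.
K_c = 3.9560

Kc = ([COCl₂]) / ([CO] × [Cl₂])
   = ((1.08)) / ((1.3)·(0.21))
   = 1.08 / 0.273 = 3.9560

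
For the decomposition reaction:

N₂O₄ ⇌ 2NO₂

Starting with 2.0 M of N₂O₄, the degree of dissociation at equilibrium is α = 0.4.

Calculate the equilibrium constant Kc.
K_c = 2.1333

x = α·[A]₀ = 0.4 × 2.0 = 0.8 M dissociated.
At eq: [N₂O₄] = 2.0 − 0.8 = 1.2 M; [NO₂] = 2x = 1.6 M.
Kc = [NO₂]²/[N₂O₄] = (1.6)²/1.2 = 2.133.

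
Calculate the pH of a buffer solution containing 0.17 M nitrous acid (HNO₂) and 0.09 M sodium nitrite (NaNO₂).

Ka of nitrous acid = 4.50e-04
pH = 3.07

pKa = -log(4.50e-04) = 3.35. pH = pKa + log([A⁻]/[HA]) = 3.35 + log(0.09/0.17)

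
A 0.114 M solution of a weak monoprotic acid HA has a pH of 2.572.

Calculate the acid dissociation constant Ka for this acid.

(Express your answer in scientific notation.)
K_a = 6.45e-05

[H⁺] = 10^(−pH) = 10^(−2.572) = 2.679e-03 M. For HA ⇌ H⁺ + A⁻, Ka = x²/(C − x) = (2.679e-03)²/(0.114 − 2.679e-03) = 6.45e-05.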